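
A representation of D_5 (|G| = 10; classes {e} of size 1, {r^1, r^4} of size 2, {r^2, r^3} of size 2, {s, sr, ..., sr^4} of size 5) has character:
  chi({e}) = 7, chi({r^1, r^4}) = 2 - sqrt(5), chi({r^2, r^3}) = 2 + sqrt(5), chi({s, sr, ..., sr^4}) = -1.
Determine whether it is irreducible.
Not irreducible (reducible): <chi, chi> = 9 > 1.

Why: <chi, chi> = (1/|G|) sum_C |C| * |chi(C)|^2 = (1/10)[1*|7|^2 + 2*|2 - sqrt(5)|^2 + 2*|2 + sqrt(5)|^2 + 5*|-1|^2]
  = (1/10)[(49) + (18 - 8*sqrt(5)) + (8*sqrt(5) + 18) + (5)] = 90/10 = 9.
A character is irreducible iff <chi, chi> = 1, so this representation is reducible.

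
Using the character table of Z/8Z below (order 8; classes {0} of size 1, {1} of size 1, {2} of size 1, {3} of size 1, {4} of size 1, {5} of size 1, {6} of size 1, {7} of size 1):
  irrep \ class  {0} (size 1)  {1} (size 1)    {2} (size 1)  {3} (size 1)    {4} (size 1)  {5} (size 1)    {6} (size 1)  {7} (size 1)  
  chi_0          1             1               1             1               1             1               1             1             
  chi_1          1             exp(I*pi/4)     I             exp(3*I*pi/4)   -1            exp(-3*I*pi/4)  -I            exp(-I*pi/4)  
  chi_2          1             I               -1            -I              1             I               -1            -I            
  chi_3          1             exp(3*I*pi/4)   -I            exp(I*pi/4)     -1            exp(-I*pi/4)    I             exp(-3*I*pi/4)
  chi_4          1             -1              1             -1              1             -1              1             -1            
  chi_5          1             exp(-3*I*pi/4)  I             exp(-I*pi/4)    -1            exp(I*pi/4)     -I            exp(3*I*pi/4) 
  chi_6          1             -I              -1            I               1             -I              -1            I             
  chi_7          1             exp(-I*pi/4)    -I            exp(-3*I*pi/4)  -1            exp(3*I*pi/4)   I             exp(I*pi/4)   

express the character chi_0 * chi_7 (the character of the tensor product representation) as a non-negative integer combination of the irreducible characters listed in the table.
chi_0 tensor chi_7 = chi_7 (all other irreducibles have multiplicity 0).

Solution. The character of a tensor product is the pointwise product (chi_0 * chi_7)(C) = chi_0(C) * chi_7(C):
  {0}: (1)*(1), {1}: (1)*(exp(-I*pi/4)), {2}: (1)*(-I), {3}: (1)*(exp(-3*I*pi/4)), {4}: (1)*(-1), {5}: (1)*(exp(3*I*pi/4)), {6}: (1)*(I), {7}: (1)*(exp(I*pi/4))
so (chi_0 * chi_7) takes values
  {0} -> 1, {1} -> exp(-I*pi/4), {2} -> -I, {3} -> exp(-3*I*pi/4), {4} -> -1, {5} -> exp(3*I*pi/4), {6} -> I, {7} -> exp(I*pi/4).
Now take the inner product of this character with each irreducible chi from the table, <chi_0*chi_7, chi> = (1/8) sum_C |C| (chi_0*chi_7)(C) conj(chi(C)):
  <chi_0*chi_7, chi_0> = (1/8)[1*(1)*conj(1) + 1*(exp(-I*pi/4))*conj(1) + 1*(-I)*conj(1) + 1*(exp(-3*I*pi/4))*conj(1) + 1*(-1)*conj(1) + 1*(exp(3*I*pi/4))*conj(1) + 1*(I)*conj(1) + 1*(exp(I*pi/4))*conj(1)]
      = (1/8)[(1) + (exp(-I*pi/4)) + (-I) + (exp(-3*I*pi/4)) + (-1) + (exp(3*I*pi/4)) + (I) + (exp(I*pi/4))] = 0/8 = 0
  <chi_0*chi_7, chi_1> = (1/8)[1*(1)*conj(1) + 1*(exp(-I*pi/4))*conj(exp(I*pi/4)) + 1*(-I)*conj(I) + 1*(exp(-3*I*pi/4))*conj(exp(3*I*pi/4)) + 1*(-1)*conj(-1) + 1*(exp(3*I*pi/4))*conj(exp(-3*I*pi/4)) + 1*(I)*conj(-I) + 1*(exp(I*pi/4))*conj(exp(-I*pi/4))]
      = (1/8)[(1) + (-I) + (-1) + (I) + (1) + (-I) + (-1) + (I)] = 0/8 = 0
  <chi_0*chi_7, chi_2> = (1/8)[1*(1)*conj(1) + 1*(exp(-I*pi/4))*conj(I) + 1*(-I)*conj(-1) + 1*(exp(-3*I*pi/4))*conj(-I) + 1*(-1)*conj(1) + 1*(exp(3*I*pi/4))*conj(I) + 1*(I)*conj(-1) + 1*(exp(I*pi/4))*conj(-I)]
      = (1/8)[(1) + (-exp(I*pi/4)) + (I) + (exp(-I*pi/4)) + (-1) + (-exp(-3*I*pi/4)) + (-I) + (exp(3*I*pi/4))] = 0/8 = 0
  <chi_0*chi_7, chi_3> = (1/8)[1*(1)*conj(1) + 1*(exp(-I*pi/4))*conj(exp(3*I*pi/4)) + 1*(-I)*conj(-I) + 1*(exp(-3*I*pi/4))*conj(exp(I*pi/4)) + 1*(-1)*conj(-1) + 1*(exp(3*I*pi/4))*conj(exp(-I*pi/4)) + 1*(I)*conj(I) + 1*(exp(I*pi/4))*conj(exp(-3*I*pi/4))]
      = (1/8)[(1) + (-1) + (1) + (-1) + (1) + (-1) + (1) + (-1)] = 0/8 = 0
  <chi_0*chi_7, chi_4> = (1/8)[1*(1)*conj(1) + 1*(exp(-I*pi/4))*conj(-1) + 1*(-I)*conj(1) + 1*(exp(-3*I*pi/4))*conj(-1) + 1*(-1)*conj(1) + 1*(exp(3*I*pi/4))*conj(-1) + 1*(I)*conj(1) + 1*(exp(I*pi/4))*conj(-1)]
      = (1/8)[(1) + (-exp(-I*pi/4)) + (-I) + (-exp(-3*I*pi/4)) + (-1) + (-exp(3*I*pi/4)) + (I) + (-exp(I*pi/4))] = 0/8 = 0
  <chi_0*chi_7, chi_5> = (1/8)[1*(1)*conj(1) + 1*(exp(-I*pi/4))*conj(exp(-3*I*pi/4)) + 1*(-I)*conj(I) + 1*(exp(-3*I*pi/4))*conj(exp(-I*pi/4)) + 1*(-1)*conj(-1) + 1*(exp(3*I*pi/4))*conj(exp(I*pi/4)) + 1*(I)*conj(-I) + 1*(exp(I*pi/4))*conj(exp(3*I*pi/4))]
      = (1/8)[(1) + (I) + (-1) + (-I) + (1) + (I) + (-1) + (-I)] = 0/8 = 0
  <chi_0*chi_7, chi_6> = (1/8)[1*(1)*conj(1) + 1*(exp(-I*pi/4))*conj(-I) + 1*(-I)*conj(-1) + 1*(exp(-3*I*pi/4))*conj(I) + 1*(-1)*conj(1) + 1*(exp(3*I*pi/4))*conj(-I) + 1*(I)*conj(-1) + 1*(exp(I*pi/4))*conj(I)]
      = (1/8)[(1) + (exp(I*pi/4)) + (I) + (-exp(-I*pi/4)) + (-1) + (exp(-3*I*pi/4)) + (-I) + (-exp(3*I*pi/4))] = 0/8 = 0
  <chi_0*chi_7, chi_7> = (1/8)[1*(1)*conj(1) + 1*(exp(-I*pi/4))*conj(exp(-I*pi/4)) + 1*(-I)*conj(-I) + 1*(exp(-3*I*pi/4))*conj(exp(-3*I*pi/4)) + 1*(-1)*conj(-1) + 1*(exp(3*I*pi/4))*conj(exp(3*I*pi/4)) + 1*(I)*conj(I) + 1*(exp(I*pi/4))*conj(exp(I*pi/4))]
      = (1/8)[(1) + (1) + (1) + (1) + (1) + (1) + (1) + (1)] = 8/8 = 1
(Exp terms are combined using exp(i*s)*conj(exp(i*t)) = exp(i*(s-t)), and sums of them are collapsed using the identity that for every m > 1 the m distinct m-th roots of unity sum to 0, e.g. 1 + exp(2*I*pi/3) + exp(-2*I*pi/3) = 0.)
Hence the multiplicities are chi_7: 1. Dimension check: dim(chi_0)*dim(chi_7) = 1*1 = 1 and sum (mult * dim) = 1*1 = 1.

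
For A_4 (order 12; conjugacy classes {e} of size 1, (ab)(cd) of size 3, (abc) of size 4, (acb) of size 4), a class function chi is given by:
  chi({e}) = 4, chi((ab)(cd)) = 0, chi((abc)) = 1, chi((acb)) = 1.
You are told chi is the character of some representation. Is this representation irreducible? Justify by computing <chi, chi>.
Not irreducible (reducible): <chi, chi> = 2 > 1.

Reasoning: <chi, chi> = (1/|G|) sum_C |C| * |chi(C)|^2 = (1/12)[1*|4|^2 + 3*|0|^2 + 4*|1|^2 + 4*|1|^2]
  = (1/12)[(16) + (0) + (4) + (4)] = 24/12 = 2.
(Exp terms are combined using exp(i*s)*conj(exp(i*t)) = exp(i*(s-t)), and sums of them are collapsed using the identity that for every m > 1 the m distinct m-th roots of unity sum to 0, e.g. 1 + exp(2*I*pi/3) + exp(-2*I*pi/3) = 0.)
A character is irreducible iff <chi, chi> = 1, so this representation is reducible.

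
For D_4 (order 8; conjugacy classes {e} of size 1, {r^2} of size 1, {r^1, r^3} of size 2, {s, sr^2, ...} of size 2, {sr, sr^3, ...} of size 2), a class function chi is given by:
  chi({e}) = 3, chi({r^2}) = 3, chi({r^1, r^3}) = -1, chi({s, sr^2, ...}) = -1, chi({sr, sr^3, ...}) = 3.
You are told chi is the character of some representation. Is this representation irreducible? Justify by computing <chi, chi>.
Not irreducible (reducible): <chi, chi> = 5 > 1.

Working: <chi, chi> = (1/|G|) sum_C |C| * |chi(C)|^2 = (1/8)[1*|3|^2 + 1*|3|^2 + 2*|-1|^2 + 2*|-1|^2 + 2*|3|^2]
  = (1/8)[(9) + (9) + (2) + (2) + (18)] = 40/8 = 5.
A character is irreducible iff <chi, chi> = 1, so this representation is reducible.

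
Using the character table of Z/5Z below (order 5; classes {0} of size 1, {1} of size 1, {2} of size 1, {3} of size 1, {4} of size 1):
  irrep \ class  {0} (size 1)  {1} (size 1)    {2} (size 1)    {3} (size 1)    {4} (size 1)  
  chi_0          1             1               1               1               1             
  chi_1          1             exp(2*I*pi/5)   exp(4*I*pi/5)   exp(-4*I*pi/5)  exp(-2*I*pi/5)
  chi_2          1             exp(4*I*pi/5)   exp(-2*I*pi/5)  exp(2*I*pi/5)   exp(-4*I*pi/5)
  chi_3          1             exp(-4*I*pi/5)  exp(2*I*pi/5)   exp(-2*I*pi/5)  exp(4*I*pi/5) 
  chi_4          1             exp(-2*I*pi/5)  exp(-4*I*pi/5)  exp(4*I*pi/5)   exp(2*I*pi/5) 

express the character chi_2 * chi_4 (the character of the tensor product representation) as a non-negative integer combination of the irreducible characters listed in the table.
chi_2 tensor chi_4 = chi_1 (all other irreducibles have multiplicity 0).

Derivation: The character of a tensor product is the pointwise product (chi_2 * chi_4)(C) = chi_2(C) * chi_4(C):
  {0}: (1)*(1), {1}: (exp(4*I*pi/5))*(exp(-2*I*pi/5)), {2}: (exp(-2*I*pi/5))*(exp(-4*I*pi/5)), {3}: (exp(2*I*pi/5))*(exp(4*I*pi/5)), {4}: (exp(-4*I*pi/5))*(exp(2*I*pi/5))
so (chi_2 * chi_4) takes values
  {0} -> 1, {1} -> exp(2*I*pi/5), {2} -> exp(4*I*pi/5), {3} -> exp(-4*I*pi/5), {4} -> exp(-2*I*pi/5).
Now take the inner product of this character with each irreducible chi from the table, <chi_2*chi_4, chi> = (1/5) sum_C |C| (chi_2*chi_4)(C) conj(chi(C)):
  <chi_2*chi_4, chi_0> = (1/5)[1*(1)*conj(1) + 1*(exp(2*I*pi/5))*conj(1) + 1*(exp(4*I*pi/5))*conj(1) + 1*(exp(-4*I*pi/5))*conj(1) + 1*(exp(-2*I*pi/5))*conj(1)]
      = (1/5)[(1) + (exp(2*I*pi/5)) + (exp(4*I*pi/5)) + (exp(-4*I*pi/5)) + (exp(-2*I*pi/5))] = 0/5 = 0
  <chi_2*chi_4, chi_1> = (1/5)[1*(1)*conj(1) + 1*(exp(2*I*pi/5))*conj(exp(2*I*pi/5)) + 1*(exp(4*I*pi/5))*conj(exp(4*I*pi/5)) + 1*(exp(-4*I*pi/5))*conj(exp(-4*I*pi/5)) + 1*(exp(-2*I*pi/5))*conj(exp(-2*I*pi/5))]
      = (1/5)[(1) + (1) + (1) + (1) + (1)] = 5/5 = 1
  <chi_2*chi_4, chi_2> = (1/5)[1*(1)*conj(1) + 1*(exp(2*I*pi/5))*conj(exp(4*I*pi/5)) + 1*(exp(4*I*pi/5))*conj(exp(-2*I*pi/5)) + 1*(exp(-4*I*pi/5))*conj(exp(2*I*pi/5)) + 1*(exp(-2*I*pi/5))*conj(exp(-4*I*pi/5))]
      = (1/5)[(1) + (exp(-2*I*pi/5)) + (exp(-4*I*pi/5)) + (exp(4*I*pi/5)) + (exp(2*I*pi/5))] = 0/5 = 0
  <chi_2*chi_4, chi_3> = (1/5)[1*(1)*conj(1) + 1*(exp(2*I*pi/5))*conj(exp(-4*I*pi/5)) + 1*(exp(4*I*pi/5))*conj(exp(2*I*pi/5)) + 1*(exp(-4*I*pi/5))*conj(exp(-2*I*pi/5)) + 1*(exp(-2*I*pi/5))*conj(exp(4*I*pi/5))]
      = (1/5)[(1) + (exp(-4*I*pi/5)) + (exp(2*I*pi/5)) + (exp(-2*I*pi/5)) + (exp(4*I*pi/5))] = 0/5 = 0
  <chi_2*chi_4, chi_4> = (1/5)[1*(1)*conj(1) + 1*(exp(2*I*pi/5))*conj(exp(-2*I*pi/5)) + 1*(exp(4*I*pi/5))*conj(exp(-4*I*pi/5)) + 1*(exp(-4*I*pi/5))*conj(exp(4*I*pi/5)) + 1*(exp(-2*I*pi/5))*conj(exp(2*I*pi/5))]
      = (1/5)[(1) + (exp(4*I*pi/5)) + (exp(-2*I*pi/5)) + (exp(2*I*pi/5)) + (exp(-4*I*pi/5))] = 0/5 = 0
(Exp terms are combined using exp(i*s)*conj(exp(i*t)) = exp(i*(s-t)), and sums of them are collapsed using the identity that for every m > 1 the m distinct m-th roots of unity sum to 0, e.g. 1 + exp(2*I*pi/3) + exp(-2*I*pi/3) = 0.)
Hence the multiplicities are chi_1: 1. Dimension check: dim(chi_2)*dim(chi_4) = 1*1 = 1 and sum (mult * dim) = 1*1 = 1.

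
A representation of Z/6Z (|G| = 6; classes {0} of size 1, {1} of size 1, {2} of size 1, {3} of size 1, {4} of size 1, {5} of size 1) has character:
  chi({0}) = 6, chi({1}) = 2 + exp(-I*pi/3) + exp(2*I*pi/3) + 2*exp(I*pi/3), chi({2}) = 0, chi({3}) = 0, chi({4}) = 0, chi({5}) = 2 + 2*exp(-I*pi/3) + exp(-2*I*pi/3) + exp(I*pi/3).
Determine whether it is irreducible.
Not irreducible (reducible): <chi, chi> = 10 > 1.

Justification: <chi, chi> = (1/|G|) sum_C |C| * |chi(C)|^2 = (1/6)[1*|6|^2 + 1*|2 + exp(-I*pi/3) + exp(2*I*pi/3) + 2*exp(I*pi/3)|^2 + 1*|0|^2 + 1*|0|^2 + 1*|0|^2 + 1*|2 + 2*exp(-I*pi/3) + exp(-2*I*pi/3) + exp(I*pi/3)|^2]
  = (1/6)[(36) + (12) + (0) + (0) + (0) + (12)] = 60/6 = 10.
(Exp terms are combined using exp(i*s)*conj(exp(i*t)) = exp(i*(s-t)), and sums of them are collapsed using the identity that for every m > 1 the m distinct m-th roots of unity sum to 0, e.g. 1 + exp(2*I*pi/3) + exp(-2*I*pi/3) = 0.)
A character is irreducible iff <chi, chi> = 1, so this representation is reducible.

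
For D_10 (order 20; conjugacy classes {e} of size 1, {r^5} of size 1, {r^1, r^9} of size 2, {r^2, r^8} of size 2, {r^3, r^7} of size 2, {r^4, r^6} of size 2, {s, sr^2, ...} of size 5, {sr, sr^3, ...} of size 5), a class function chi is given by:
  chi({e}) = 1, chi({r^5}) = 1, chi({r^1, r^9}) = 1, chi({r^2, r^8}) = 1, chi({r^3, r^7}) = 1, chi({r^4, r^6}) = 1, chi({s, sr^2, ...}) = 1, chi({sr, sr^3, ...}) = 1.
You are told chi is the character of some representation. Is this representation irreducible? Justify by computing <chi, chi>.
Irreducible: <chi, chi> = 1.

Argument: <chi, chi> = (1/|G|) sum_C |C| * |chi(C)|^2 = (1/20)[1*|1|^2 + 1*|1|^2 + 2*|1|^2 + 2*|1|^2 + 2*|1|^2 + 2*|1|^2 + 5*|1|^2 + 5*|1|^2]
  = (1/20)[(1) + (1) + (2) + (2) + (2) + (2) + (5) + (5)] = 20/20 = 1.
A character is irreducible iff <chi, chi> = 1, so this representation is irreducible.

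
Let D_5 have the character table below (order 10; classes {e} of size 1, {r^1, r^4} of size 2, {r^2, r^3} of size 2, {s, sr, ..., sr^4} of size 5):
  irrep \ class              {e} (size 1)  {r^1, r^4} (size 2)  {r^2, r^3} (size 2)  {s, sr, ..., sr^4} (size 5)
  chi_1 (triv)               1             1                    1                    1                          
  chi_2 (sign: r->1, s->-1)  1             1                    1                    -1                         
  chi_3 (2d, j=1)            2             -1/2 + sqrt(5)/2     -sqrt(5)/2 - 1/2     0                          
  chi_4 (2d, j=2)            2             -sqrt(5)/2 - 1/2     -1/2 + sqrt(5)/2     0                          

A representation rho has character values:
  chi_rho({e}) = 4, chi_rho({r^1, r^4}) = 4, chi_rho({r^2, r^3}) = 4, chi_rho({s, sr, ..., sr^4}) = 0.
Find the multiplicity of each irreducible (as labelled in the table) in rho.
Multiplicities: chi_1: 2, chi_2: 2, chi_3: 0, chi_4: 0.

Working: Use <chi_rho, chi> = (1/|G|) sum_C |C| * chi_rho(C) * conj(chi(C)) with |G| = 10 for each irreducible chi in the table:
  <chi_rho, chi_1> = (1/10)[1*(4)*conj(1) + 2*(4)*conj(1) + 2*(4)*conj(1) + 5*(0)*conj(1)]
      = (1/10)[(4) + (8) + (8) + (0)] = 20/10 = 2
  <chi_rho, chi_2> = (1/10)[1*(4)*conj(1) + 2*(4)*conj(1) + 2*(4)*conj(1) + 5*(0)*conj(-1)]
      = (1/10)[(4) + (8) + (8) + (0)] = 20/10 = 2
  <chi_rho, chi_3> = (1/10)[1*(4)*conj(2) + 2*(4)*conj(-1/2 + sqrt(5)/2) + 2*(4)*conj(-sqrt(5)/2 - 1/2) + 5*(0)*conj(0)]
      = (1/10)[(8) + (-4 + 4*sqrt(5)) + (-4*sqrt(5) - 4) + (0)] = 0/10 = 0
  <chi_rho, chi_4> = (1/10)[1*(4)*conj(2) + 2*(4)*conj(-sqrt(5)/2 - 1/2) + 2*(4)*conj(-1/2 + sqrt(5)/2) + 5*(0)*conj(0)]
      = (1/10)[(8) + (-4*sqrt(5) - 4) + (-4 + 4*sqrt(5)) + (0)] = 0/10 = 0
Dimension check: dim(rho) = sum (mult * dim) = 2*1 + 2*1 + 0*2 + 0*2 = 4 = chi_rho(e) = 4.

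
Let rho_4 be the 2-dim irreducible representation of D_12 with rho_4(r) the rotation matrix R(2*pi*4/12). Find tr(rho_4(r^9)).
chi_{rho_4}(r^9) = 2*cos(2*pi*4*9/12) = 2

Reasoning: rho_4(r^9) is rotation by angle 2*pi*4*9/12, whose trace is 2*cos(2*pi*4*9/12) = 2.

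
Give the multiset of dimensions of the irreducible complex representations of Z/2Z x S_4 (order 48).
Dimensions: 1, 1, 1, 1, 2, 2, 3, 3, 3, 3

Details: There are 10 irreducibles (= number of conjugacy classes). Their dimensions d_i satisfy sum d_i^2 = |G| = 48: 1 + 1 + 1 + 1 + 4 + 4 + 9 + 9 + 9 + 9 = 48. (For the product with Z/2Z: each of the 2 1-dim characters of Z/2Z tensors with each irrep of S_4, giving 2 copies of each S_4-dimension.)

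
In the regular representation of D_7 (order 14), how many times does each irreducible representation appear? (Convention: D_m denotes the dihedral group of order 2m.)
Each irreducible V_i of dimension d_i appears with multiplicity d_i, i.e. rho_reg = (direct sum over all irreducibles V_i) d_i V_i. The irreducible dimensions for D_7 are 1, 1, 2, 2, 2: 2 irreducibles of dimension 1, each with multiplicity 1; 3 irreducibles of dimension 2, each with multiplicity 2. Total dimension 2*1*1 + 3*2*2 = 14 = |G|.

Details: General theorem: in the regular representation of a finite group G, each irreducible appears with multiplicity equal to its dimension. Check: dim(rho_reg) = sum d_i^2 = 1 + 1 + 4 + 4 + 4 = 14 = |G|.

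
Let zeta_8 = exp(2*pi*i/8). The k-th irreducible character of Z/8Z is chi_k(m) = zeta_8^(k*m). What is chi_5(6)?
chi_5(6) = zeta_8^30 = -I

Proof sketch: chi_5(6) = zeta_8^(5*6) = zeta_8^30. Since zeta_8^8 = 1, this equals zeta_8^6 = exp(2*pi*i*6/8) = -I.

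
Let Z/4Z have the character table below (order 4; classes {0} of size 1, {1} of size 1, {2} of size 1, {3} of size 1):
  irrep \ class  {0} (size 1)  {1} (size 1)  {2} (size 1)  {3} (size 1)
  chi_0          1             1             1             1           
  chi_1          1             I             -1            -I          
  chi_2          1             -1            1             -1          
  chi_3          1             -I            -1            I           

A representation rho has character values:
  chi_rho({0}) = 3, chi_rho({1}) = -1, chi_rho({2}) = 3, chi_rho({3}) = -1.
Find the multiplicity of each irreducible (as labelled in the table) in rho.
Multiplicities: chi_0: 1, chi_1: 0, chi_2: 2, chi_3: 0.

Explanation: Use <chi_rho, chi> = (1/|G|) sum_C |C| * chi_rho(C) * conj(chi(C)) with |G| = 4 for each irreducible chi in the table:
  <chi_rho, chi_0> = (1/4)[1*(3)*conj(1) + 1*(-1)*conj(1) + 1*(3)*conj(1) + 1*(-1)*conj(1)]
      = (1/4)[(3) + (-1) + (3) + (-1)] = 4/4 = 1
  <chi_rho, chi_1> = (1/4)[1*(3)*conj(1) + 1*(-1)*conj(I) + 1*(3)*conj(-1) + 1*(-1)*conj(-I)]
      = (1/4)[(3) + (I) + (-3) + (-I)] = 0/4 = 0
  <chi_rho, chi_2> = (1/4)[1*(3)*conj(1) + 1*(-1)*conj(-1) + 1*(3)*conj(1) + 1*(-1)*conj(-1)]
      = (1/4)[(3) + (1) + (3) + (1)] = 8/4 = 2
  <chi_rho, chi_3> = (1/4)[1*(3)*conj(1) + 1*(-1)*conj(-I) + 1*(3)*conj(-1) + 1*(-1)*conj(I)]
      = (1/4)[(3) + (-I) + (-3) + (I)] = 0/4 = 0
(Exp terms are combined using exp(i*s)*conj(exp(i*t)) = exp(i*(s-t)), and sums of them are collapsed using the identity that for every m > 1 the m distinct m-th roots of unity sum to 0, e.g. 1 + exp(2*I*pi/3) + exp(-2*I*pi/3) = 0.)
Dimension check: dim(rho) = sum (mult * dim) = 1*1 + 0*1 + 2*1 + 0*1 = 3 = chi_rho(e) = 3.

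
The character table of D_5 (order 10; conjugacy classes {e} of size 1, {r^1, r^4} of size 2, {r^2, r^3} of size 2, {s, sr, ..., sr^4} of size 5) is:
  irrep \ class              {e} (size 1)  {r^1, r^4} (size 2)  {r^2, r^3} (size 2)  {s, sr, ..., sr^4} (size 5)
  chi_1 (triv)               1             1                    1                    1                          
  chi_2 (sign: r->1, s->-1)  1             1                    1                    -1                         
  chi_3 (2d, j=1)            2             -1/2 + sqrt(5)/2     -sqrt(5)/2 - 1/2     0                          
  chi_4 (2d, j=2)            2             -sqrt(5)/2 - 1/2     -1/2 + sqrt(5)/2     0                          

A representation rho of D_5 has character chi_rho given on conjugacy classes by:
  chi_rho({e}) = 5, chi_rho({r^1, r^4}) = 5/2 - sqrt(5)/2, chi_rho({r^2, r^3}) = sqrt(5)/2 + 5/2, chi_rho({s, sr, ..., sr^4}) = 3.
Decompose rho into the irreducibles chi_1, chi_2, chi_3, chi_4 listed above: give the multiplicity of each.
Multiplicities: chi_1: 3, chi_2: 0, chi_3: 0, chi_4: 1.

Derivation: Use <chi_rho, chi> = (1/|G|) sum_C |C| * chi_rho(C) * conj(chi(C)) with |G| = 10 for each irreducible chi in the table:
  <chi_rho, chi_1> = (1/10)[1*(5)*conj(1) + 2*(5/2 - sqrt(5)/2)*conj(1) + 2*(sqrt(5)/2 + 5/2)*conj(1) + 5*(3)*conj(1)]
      = (1/10)[(5) + (5 - sqrt(5)) + (sqrt(5) + 5) + (15)] = 30/10 = 3
  <chi_rho, chi_2> = (1/10)[1*(5)*conj(1) + 2*(5/2 - sqrt(5)/2)*conj(1) + 2*(sqrt(5)/2 + 5/2)*conj(1) + 5*(3)*conj(-1)]
      = (1/10)[(5) + (5 - sqrt(5)) + (sqrt(5) + 5) + (-15)] = 0/10 = 0
  <chi_rho, chi_3> = (1/10)[1*(5)*conj(2) + 2*(5/2 - sqrt(5)/2)*conj(-1/2 + sqrt(5)/2) + 2*(sqrt(5)/2 + 5/2)*conj(-sqrt(5)/2 - 1/2) + 5*(3)*conj(0)]
      = (1/10)[(10) + (-5 + 3*sqrt(5)) + (-3*sqrt(5) - 5) + (0)] = 0/10 = 0
  <chi_rho, chi_4> = (1/10)[1*(5)*conj(2) + 2*(5/2 - sqrt(5)/2)*conj(-sqrt(5)/2 - 1/2) + 2*(sqrt(5)/2 + 5/2)*conj(-1/2 + sqrt(5)/2) + 5*(3)*conj(0)]
      = (1/10)[(10) + (-2*sqrt(5)) + (2*sqrt(5)) + (0)] = 10/10 = 1
Dimension check: dim(rho) = sum (mult * dim) = 3*1 + 0*1 + 0*2 + 1*2 = 5 = chi_rho(e) = 5.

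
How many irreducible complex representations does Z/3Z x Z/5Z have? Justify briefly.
15

Proof sketch: The number of irreducible complex representations of a finite group equals its number of conjugacy classes. Z/3Z x Z/5Z is abelian of order 15, so every element is its own conjugacy class: 15 classes, so Z/3Z x Z/5Z (order 15) has exactly 15 irreducible complex representations.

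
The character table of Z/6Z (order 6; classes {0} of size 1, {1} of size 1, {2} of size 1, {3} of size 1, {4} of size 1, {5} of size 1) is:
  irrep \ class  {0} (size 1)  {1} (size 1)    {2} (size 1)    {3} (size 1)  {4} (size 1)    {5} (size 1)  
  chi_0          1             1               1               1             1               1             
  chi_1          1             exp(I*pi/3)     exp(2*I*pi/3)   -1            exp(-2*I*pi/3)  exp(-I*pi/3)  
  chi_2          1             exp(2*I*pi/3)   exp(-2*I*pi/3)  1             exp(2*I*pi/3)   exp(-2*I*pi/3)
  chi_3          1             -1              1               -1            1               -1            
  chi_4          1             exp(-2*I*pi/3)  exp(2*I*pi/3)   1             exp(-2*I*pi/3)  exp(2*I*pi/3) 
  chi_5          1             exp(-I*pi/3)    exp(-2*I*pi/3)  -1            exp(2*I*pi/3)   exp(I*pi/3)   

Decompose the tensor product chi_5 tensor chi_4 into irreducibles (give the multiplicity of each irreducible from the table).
chi_5 tensor chi_4 = chi_3 (all other irreducibles have multiplicity 0).

Justification: The character of a tensor product is the pointwise product (chi_5 * chi_4)(C) = chi_5(C) * chi_4(C):
  {0}: (1)*(1), {1}: (exp(-I*pi/3))*(exp(-2*I*pi/3)), {2}: (exp(-2*I*pi/3))*(exp(2*I*pi/3)), {3}: (-1)*(1), {4}: (exp(2*I*pi/3))*(exp(-2*I*pi/3)), {5}: (exp(I*pi/3))*(exp(2*I*pi/3))
so (chi_5 * chi_4) takes values
  {0} -> 1, {1} -> -1, {2} -> 1, {3} -> -1, {4} -> 1, {5} -> -1.
Now take the inner product of this character with each irreducible chi from the table, <chi_5*chi_4, chi> = (1/6) sum_C |C| (chi_5*chi_4)(C) conj(chi(C)):
  <chi_5*chi_4, chi_0> = (1/6)[1*(1)*conj(1) + 1*(-1)*conj(1) + 1*(1)*conj(1) + 1*(-1)*conj(1) + 1*(1)*conj(1) + 1*(-1)*conj(1)]
      = (1/6)[(1) + (-1) + (1) + (-1) + (1) + (-1)] = 0/6 = 0
  <chi_5*chi_4, chi_1> = (1/6)[1*(1)*conj(1) + 1*(-1)*conj(exp(I*pi/3)) + 1*(1)*conj(exp(2*I*pi/3)) + 1*(-1)*conj(-1) + 1*(1)*conj(exp(-2*I*pi/3)) + 1*(-1)*conj(exp(-I*pi/3))]
      = (1/6)[(1) + (-exp(-I*pi/3)) + (exp(-2*I*pi/3)) + (1) + (exp(2*I*pi/3)) + (-exp(I*pi/3))] = 0/6 = 0
  <chi_5*chi_4, chi_2> = (1/6)[1*(1)*conj(1) + 1*(-1)*conj(exp(2*I*pi/3)) + 1*(1)*conj(exp(-2*I*pi/3)) + 1*(-1)*conj(1) + 1*(1)*conj(exp(2*I*pi/3)) + 1*(-1)*conj(exp(-2*I*pi/3))]
      = (1/6)[(1) + (-exp(-2*I*pi/3)) + (exp(2*I*pi/3)) + (-1) + (exp(-2*I*pi/3)) + (-exp(2*I*pi/3))] = 0/6 = 0
  <chi_5*chi_4, chi_3> = (1/6)[1*(1)*conj(1) + 1*(-1)*conj(-1) + 1*(1)*conj(1) + 1*(-1)*conj(-1) + 1*(1)*conj(1) + 1*(-1)*conj(-1)]
      = (1/6)[(1) + (1) + (1) + (1) + (1) + (1)] = 6/6 = 1
  <chi_5*chi_4, chi_4> = (1/6)[1*(1)*conj(1) + 1*(-1)*conj(exp(-2*I*pi/3)) + 1*(1)*conj(exp(2*I*pi/3)) + 1*(-1)*conj(1) + 1*(1)*conj(exp(-2*I*pi/3)) + 1*(-1)*conj(exp(2*I*pi/3))]
      = (1/6)[(1) + (-exp(2*I*pi/3)) + (exp(-2*I*pi/3)) + (-1) + (exp(2*I*pi/3)) + (-exp(-2*I*pi/3))] = 0/6 = 0
  <chi_5*chi_4, chi_5> = (1/6)[1*(1)*conj(1) + 1*(-1)*conj(exp(-I*pi/3)) + 1*(1)*conj(exp(-2*I*pi/3)) + 1*(-1)*conj(-1) + 1*(1)*conj(exp(2*I*pi/3)) + 1*(-1)*conj(exp(I*pi/3))]
      = (1/6)[(1) + (-exp(I*pi/3)) + (exp(2*I*pi/3)) + (1) + (exp(-2*I*pi/3)) + (-exp(-I*pi/3))] = 0/6 = 0
(Exp terms are combined using exp(i*s)*conj(exp(i*t)) = exp(i*(s-t)), and sums of them are collapsed using the identity that for every m > 1 the m distinct m-th roots of unity sum to 0, e.g. 1 + exp(2*I*pi/3) + exp(-2*I*pi/3) = 0.)
Hence the multiplicities are chi_3: 1. Dimension check: dim(chi_5)*dim(chi_4) = 1*1 = 1 and sum (mult * dim) = 1*1 = 1.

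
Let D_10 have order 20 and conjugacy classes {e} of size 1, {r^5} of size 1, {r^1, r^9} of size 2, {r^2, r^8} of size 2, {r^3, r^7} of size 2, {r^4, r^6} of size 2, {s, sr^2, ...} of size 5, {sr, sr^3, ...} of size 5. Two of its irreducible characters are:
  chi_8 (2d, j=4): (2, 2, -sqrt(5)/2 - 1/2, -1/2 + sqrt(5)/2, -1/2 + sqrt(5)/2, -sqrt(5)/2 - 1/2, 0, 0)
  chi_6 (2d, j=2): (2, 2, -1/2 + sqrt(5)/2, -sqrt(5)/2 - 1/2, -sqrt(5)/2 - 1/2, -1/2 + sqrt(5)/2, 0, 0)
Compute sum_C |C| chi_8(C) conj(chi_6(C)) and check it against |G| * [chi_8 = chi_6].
Sum = 0; so <chi_8, chi_6> = 0 (distinct irreducibles are orthogonal).

Proof sketch: Compute term by term over conjugacy classes (|C| * chi_8(C) * conj(chi_6(C))):
  1*(2)*conj(2) + 1*(2)*conj(2) + 2*(-sqrt(5)/2 - 1/2)*conj(-1/2 + sqrt(5)/2) + 2*(-1/2 + sqrt(5)/2)*conj(-sqrt(5)/2 - 1/2) + 2*(-1/2 + sqrt(5)/2)*conj(-sqrt(5)/2 - 1/2) + 2*(-sqrt(5)/2 - 1/2)*conj(-1/2 + sqrt(5)/2) + 5*(0)*conj(0) + 5*(0)*conj(0)
  = (4) + (4) + (-2) + (-2) + (-2) + (-2) + (0) + (0)
  = 0.
Dividing by |G| = 20 gives 0/20 = 0, matching the row-orthogonality relation <chi_8, chi_6> = [chi_8 = chi_6].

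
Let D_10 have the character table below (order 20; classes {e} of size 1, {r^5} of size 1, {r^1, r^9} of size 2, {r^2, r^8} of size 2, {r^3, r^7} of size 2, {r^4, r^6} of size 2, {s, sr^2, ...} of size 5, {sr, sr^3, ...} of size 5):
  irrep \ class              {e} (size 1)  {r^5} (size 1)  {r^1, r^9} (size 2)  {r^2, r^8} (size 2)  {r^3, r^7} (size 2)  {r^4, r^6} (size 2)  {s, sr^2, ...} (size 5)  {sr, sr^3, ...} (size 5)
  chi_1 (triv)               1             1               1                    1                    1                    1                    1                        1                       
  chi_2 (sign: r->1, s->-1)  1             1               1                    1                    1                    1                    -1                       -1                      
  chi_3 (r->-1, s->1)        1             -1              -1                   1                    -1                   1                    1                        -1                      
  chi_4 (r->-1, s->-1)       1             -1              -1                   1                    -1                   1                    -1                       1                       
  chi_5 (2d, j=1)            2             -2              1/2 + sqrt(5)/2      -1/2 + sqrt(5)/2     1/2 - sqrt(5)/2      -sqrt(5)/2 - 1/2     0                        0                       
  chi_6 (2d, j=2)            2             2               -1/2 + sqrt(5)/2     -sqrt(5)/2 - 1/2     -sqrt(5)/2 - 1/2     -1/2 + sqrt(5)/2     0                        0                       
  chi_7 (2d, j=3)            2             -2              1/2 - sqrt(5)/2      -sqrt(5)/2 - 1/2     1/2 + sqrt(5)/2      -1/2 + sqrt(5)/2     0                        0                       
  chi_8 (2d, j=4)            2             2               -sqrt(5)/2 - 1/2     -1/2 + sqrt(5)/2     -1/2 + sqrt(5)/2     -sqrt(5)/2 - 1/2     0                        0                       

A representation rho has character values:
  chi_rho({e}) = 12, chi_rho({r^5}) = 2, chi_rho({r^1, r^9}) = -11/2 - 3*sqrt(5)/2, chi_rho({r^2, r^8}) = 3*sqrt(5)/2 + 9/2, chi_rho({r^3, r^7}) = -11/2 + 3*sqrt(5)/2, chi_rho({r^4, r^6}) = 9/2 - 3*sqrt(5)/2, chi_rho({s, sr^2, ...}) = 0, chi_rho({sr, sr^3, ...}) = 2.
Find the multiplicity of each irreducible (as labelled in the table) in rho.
Multiplicities: chi_1: 1, chi_2: 0, chi_3: 2, chi_4: 3, chi_5: 0, chi_6: 0, chi_7: 0, chi_8: 3.

Solution. Use <chi_rho, chi> = (1/|G|) sum_C |C| * chi_rho(C) * conj(chi(C)) with |G| = 20 for each irreducible chi in the table:
  <chi_rho, chi_1> = (1/20)[1*(12)*conj(1) + 1*(2)*conj(1) + 2*(-11/2 - 3*sqrt(5)/2)*conj(1) + 2*(3*sqrt(5)/2 + 9/2)*conj(1) + 2*(-11/2 + 3*sqrt(5)/2)*conj(1) + 2*(9/2 - 3*sqrt(5)/2)*conj(1) + 5*(0)*conj(1) + 5*(2)*conj(1)]
      = (1/20)[(12) + (2) + (-11 - 3*sqrt(5)) + (3*sqrt(5) + 9) + (-11 + 3*sqrt(5)) + (9 - 3*sqrt(5)) + (0) + (10)] = 20/20 = 1
  <chi_rho, chi_2> = (1/20)[1*(12)*conj(1) + 1*(2)*conj(1) + 2*(-11/2 - 3*sqrt(5)/2)*conj(1) + 2*(3*sqrt(5)/2 + 9/2)*conj(1) + 2*(-11/2 + 3*sqrt(5)/2)*conj(1) + 2*(9/2 - 3*sqrt(5)/2)*conj(1) + 5*(0)*conj(-1) + 5*(2)*conj(-1)]
      = (1/20)[(12) + (2) + (-11 - 3*sqrt(5)) + (3*sqrt(5) + 9) + (-11 + 3*sqrt(5)) + (9 - 3*sqrt(5)) + (0) + (-10)] = 0/20 = 0
  <chi_rho, chi_3> = (1/20)[1*(12)*conj(1) + 1*(2)*conj(-1) + 2*(-11/2 - 3*sqrt(5)/2)*conj(-1) + 2*(3*sqrt(5)/2 + 9/2)*conj(1) + 2*(-11/2 + 3*sqrt(5)/2)*conj(-1) + 2*(9/2 - 3*sqrt(5)/2)*conj(1) + 5*(0)*conj(1) + 5*(2)*conj(-1)]
      = (1/20)[(12) + (-2) + (3*sqrt(5) + 11) + (3*sqrt(5) + 9) + (11 - 3*sqrt(5)) + (9 - 3*sqrt(5)) + (0) + (-10)] = 40/20 = 2
  <chi_rho, chi_4> = (1/20)[1*(12)*conj(1) + 1*(2)*conj(-1) + 2*(-11/2 - 3*sqrt(5)/2)*conj(-1) + 2*(3*sqrt(5)/2 + 9/2)*conj(1) + 2*(-11/2 + 3*sqrt(5)/2)*conj(-1) + 2*(9/2 - 3*sqrt(5)/2)*conj(1) + 5*(0)*conj(-1) + 5*(2)*conj(1)]
      = (1/20)[(12) + (-2) + (3*sqrt(5) + 11) + (3*sqrt(5) + 9) + (11 - 3*sqrt(5)) + (9 - 3*sqrt(5)) + (0) + (10)] = 60/20 = 3
  <chi_rho, chi_5> = (1/20)[1*(12)*conj(2) + 1*(2)*conj(-2) + 2*(-11/2 - 3*sqrt(5)/2)*conj(1/2 + sqrt(5)/2) + 2*(3*sqrt(5)/2 + 9/2)*conj(-1/2 + sqrt(5)/2) + 2*(-11/2 + 3*sqrt(5)/2)*conj(1/2 - sqrt(5)/2) + 2*(9/2 - 3*sqrt(5)/2)*conj(-sqrt(5)/2 - 1/2) + 5*(0)*conj(0) + 5*(2)*conj(0)]
      = (1/20)[(24) + (-4) + (-7*sqrt(5) - 13) + (3 + 3*sqrt(5)) + (-13 + 7*sqrt(5)) + (3 - 3*sqrt(5)) + (0) + (0)] = 0/20 = 0
  <chi_rho, chi_6> = (1/20)[1*(12)*conj(2) + 1*(2)*conj(2) + 2*(-11/2 - 3*sqrt(5)/2)*conj(-1/2 + sqrt(5)/2) + 2*(3*sqrt(5)/2 + 9/2)*conj(-sqrt(5)/2 - 1/2) + 2*(-11/2 + 3*sqrt(5)/2)*conj(-sqrt(5)/2 - 1/2) + 2*(9/2 - 3*sqrt(5)/2)*conj(-1/2 + sqrt(5)/2) + 5*(0)*conj(0) + 5*(2)*conj(0)]
      = (1/20)[(24) + (4) + (-4*sqrt(5) - 2) + (-6*sqrt(5) - 12) + (-2 + 4*sqrt(5)) + (-12 + 6*sqrt(5)) + (0) + (0)] = 0/20 = 0
  <chi_rho, chi_7> = (1/20)[1*(12)*conj(2) + 1*(2)*conj(-2) + 2*(-11/2 - 3*sqrt(5)/2)*conj(1/2 - sqrt(5)/2) + 2*(3*sqrt(5)/2 + 9/2)*conj(-sqrt(5)/2 - 1/2) + 2*(-11/2 + 3*sqrt(5)/2)*conj(1/2 + sqrt(5)/2) + 2*(9/2 - 3*sqrt(5)/2)*conj(-1/2 + sqrt(5)/2) + 5*(0)*conj(0) + 5*(2)*conj(0)]
      = (1/20)[(24) + (-4) + (2 + 4*sqrt(5)) + (-6*sqrt(5) - 12) + (2 - 4*sqrt(5)) + (-12 + 6*sqrt(5)) + (0) + (0)] = 0/20 = 0
  <chi_rho, chi_8> = (1/20)[1*(12)*conj(2) + 1*(2)*conj(2) + 2*(-11/2 - 3*sqrt(5)/2)*conj(-sqrt(5)/2 - 1/2) + 2*(3*sqrt(5)/2 + 9/2)*conj(-1/2 + sqrt(5)/2) + 2*(-11/2 + 3*sqrt(5)/2)*conj(-1/2 + sqrt(5)/2) + 2*(9/2 - 3*sqrt(5)/2)*conj(-sqrt(5)/2 - 1/2) + 5*(0)*conj(0) + 5*(2)*conj(0)]
      = (1/20)[(24) + (4) + (13 + 7*sqrt(5)) + (3 + 3*sqrt(5)) + (13 - 7*sqrt(5)) + (3 - 3*sqrt(5)) + (0) + (0)] = 60/20 = 3
Dimension check: dim(rho) = sum (mult * dim) = 1*1 + 0*1 + 2*1 + 3*1 + 0*2 + 0*2 + 0*2 + 3*2 = 12 = chi_rho(e) = 12.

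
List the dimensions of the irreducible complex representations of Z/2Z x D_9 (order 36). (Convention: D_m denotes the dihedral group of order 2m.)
Dimensions: 1, 1, 1, 1, 2, 2, 2, 2, 2, 2, 2, 2

Why: There are 12 irreducibles (= number of conjugacy classes). Their dimensions d_i satisfy sum d_i^2 = |G| = 36: 1 + 1 + 1 + 1 + 4 + 4 + 4 + 4 + 4 + 4 + 4 + 4 = 36. (For the product with Z/2Z: each of the 2 1-dim characters of Z/2Z tensors with each irrep of D_9, giving 2 copies of each D_9-dimension.)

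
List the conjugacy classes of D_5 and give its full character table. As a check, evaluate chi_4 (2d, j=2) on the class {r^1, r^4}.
Conjugacy classes: {e} of size 1, {r^1, r^4} of size 2, {r^2, r^3} of size 2, {s, sr, ..., sr^4} of size 5.
Character table:
  irrep \ class              {e} (size 1)  {r^1, r^4} (size 2)  {r^2, r^3} (size 2)  {s, sr, ..., sr^4} (size 5)
  chi_1 (triv)               1             1                    1                    1                          
  chi_2 (sign: r->1, s->-1)  1             1                    1                    -1                         
  chi_3 (2d, j=1)            2             -1/2 + sqrt(5)/2     -sqrt(5)/2 - 1/2     0                          
  chi_4 (2d, j=2)            2             -sqrt(5)/2 - 1/2     -1/2 + sqrt(5)/2     0                          

Spot check: chi_4 (2d, j=2) on {r^1, r^4} = -sqrt(5)/2 - 1/2.

Derivation: D_5 has order 2*5 = 10 with 4 conjugacy classes, hence 4 irreducibles. Sum of squared dims 1 + 1 + 4 + 4 = 10 = |G|. Linear characters come from the abelianisation; the 2-dimensional irreps have character r^k -> 2*cos(2*pi*j*k/5), reflections -> 0.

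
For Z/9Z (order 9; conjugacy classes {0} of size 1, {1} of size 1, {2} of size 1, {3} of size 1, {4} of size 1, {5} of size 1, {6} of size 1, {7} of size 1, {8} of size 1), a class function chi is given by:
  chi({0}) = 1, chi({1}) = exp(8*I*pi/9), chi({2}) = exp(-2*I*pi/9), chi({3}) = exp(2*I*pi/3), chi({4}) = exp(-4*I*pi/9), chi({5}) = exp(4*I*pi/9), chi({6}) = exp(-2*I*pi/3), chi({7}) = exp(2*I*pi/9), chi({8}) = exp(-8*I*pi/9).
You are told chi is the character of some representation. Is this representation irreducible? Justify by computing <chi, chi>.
Irreducible: <chi, chi> = 1.

Working: <chi, chi> = (1/|G|) sum_C |C| * |chi(C)|^2 = (1/9)[1*|1|^2 + 1*|exp(8*I*pi/9)|^2 + 1*|exp(-2*I*pi/9)|^2 + 1*|exp(2*I*pi/3)|^2 + 1*|exp(-4*I*pi/9)|^2 + 1*|exp(4*I*pi/9)|^2 + 1*|exp(-2*I*pi/3)|^2 + 1*|exp(2*I*pi/9)|^2 + 1*|exp(-8*I*pi/9)|^2]
  = (1/9)[(1) + (1) + (1) + (1) + (1) + (1) + (1) + (1) + (1)] = 9/9 = 1.
(Exp terms are combined using exp(i*s)*conj(exp(i*t)) = exp(i*(s-t)), and sums of them are collapsed using the identity that for every m > 1 the m distinct m-th roots of unity sum to 0, e.g. 1 + exp(2*I*pi/3) + exp(-2*I*pi/3) = 0.)
A character is irreducible iff <chi, chi> = 1, so this representation is irreducible.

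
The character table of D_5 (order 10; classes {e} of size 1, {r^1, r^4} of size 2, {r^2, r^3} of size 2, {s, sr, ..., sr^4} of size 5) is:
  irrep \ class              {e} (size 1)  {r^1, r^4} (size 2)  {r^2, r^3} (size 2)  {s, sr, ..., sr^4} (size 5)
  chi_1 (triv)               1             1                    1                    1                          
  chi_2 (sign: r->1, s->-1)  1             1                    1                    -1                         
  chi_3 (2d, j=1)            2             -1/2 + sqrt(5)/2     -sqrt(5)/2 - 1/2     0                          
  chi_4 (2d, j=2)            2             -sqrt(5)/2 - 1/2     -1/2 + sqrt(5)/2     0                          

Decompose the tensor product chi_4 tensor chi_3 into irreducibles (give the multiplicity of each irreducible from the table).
chi_4 tensor chi_3 = chi_3 + chi_4 (all other irreducibles have multiplicity 0).

Solution. The character of a tensor product is the pointwise product (chi_4 * chi_3)(C) = chi_4(C) * chi_3(C):
  {e}: (2)*(2), {r^1, r^4}: (-sqrt(5)/2 - 1/2)*(-1/2 + sqrt(5)/2), {r^2, r^3}: (-1/2 + sqrt(5)/2)*(-sqrt(5)/2 - 1/2), {s, sr, ..., sr^4}: (0)*(0)
so (chi_4 * chi_3) takes values
  {e} -> 4, {r^1, r^4} -> -1, {r^2, r^3} -> -1, {s, sr, ..., sr^4} -> 0.
Now take the inner product of this character with each irreducible chi from the table, <chi_4*chi_3, chi> = (1/10) sum_C |C| (chi_4*chi_3)(C) conj(chi(C)):
  <chi_4*chi_3, chi_1> = (1/10)[1*(4)*conj(1) + 2*(-1)*conj(1) + 2*(-1)*conj(1) + 5*(0)*conj(1)]
      = (1/10)[(4) + (-2) + (-2) + (0)] = 0/10 = 0
  <chi_4*chi_3, chi_2> = (1/10)[1*(4)*conj(1) + 2*(-1)*conj(1) + 2*(-1)*conj(1) + 5*(0)*conj(-1)]
      = (1/10)[(4) + (-2) + (-2) + (0)] = 0/10 = 0
  <chi_4*chi_3, chi_3> = (1/10)[1*(4)*conj(2) + 2*(-1)*conj(-1/2 + sqrt(5)/2) + 2*(-1)*conj(-sqrt(5)/2 - 1/2) + 5*(0)*conj(0)]
      = (1/10)[(8) + (1 - sqrt(5)) + (1 + sqrt(5)) + (0)] = 10/10 = 1
  <chi_4*chi_3, chi_4> = (1/10)[1*(4)*conj(2) + 2*(-1)*conj(-sqrt(5)/2 - 1/2) + 2*(-1)*conj(-1/2 + sqrt(5)/2) + 5*(0)*conj(0)]
      = (1/10)[(8) + (1 + sqrt(5)) + (1 - sqrt(5)) + (0)] = 10/10 = 1
Hence the multiplicities are chi_3: 1, chi_4: 1. Dimension check: dim(chi_4)*dim(chi_3) = 2*2 = 4 and sum (mult * dim) = 1*2 + 1*2 = 4.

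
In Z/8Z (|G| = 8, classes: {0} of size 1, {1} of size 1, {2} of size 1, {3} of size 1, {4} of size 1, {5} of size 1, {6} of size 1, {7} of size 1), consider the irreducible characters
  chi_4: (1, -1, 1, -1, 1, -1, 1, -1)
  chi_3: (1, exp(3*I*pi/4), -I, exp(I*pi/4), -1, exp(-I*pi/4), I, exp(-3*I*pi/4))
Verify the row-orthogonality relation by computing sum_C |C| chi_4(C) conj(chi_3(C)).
Sum = 0; so <chi_4, chi_3> = 0 (distinct irreducibles are orthogonal).

Why: Compute term by term over conjugacy classes (|C| * chi_4(C) * conj(chi_3(C))):
  1*(1)*conj(1) + 1*(-1)*conj(exp(3*I*pi/4)) + 1*(1)*conj(-I) + 1*(-1)*conj(exp(I*pi/4)) + 1*(1)*conj(-1) + 1*(-1)*conj(exp(-I*pi/4)) + 1*(1)*conj(I) + 1*(-1)*conj(exp(-3*I*pi/4))
  = (1) + (-exp(-3*I*pi/4)) + (I) + (-exp(-I*pi/4)) + (-1) + (-exp(I*pi/4)) + (-I) + (-exp(3*I*pi/4))
  = 0.
(Exp terms are combined using exp(i*s)*conj(exp(i*t)) = exp(i*(s-t)), and sums of them are collapsed using the identity that for every m > 1 the m distinct m-th roots of unity sum to 0, e.g. 1 + exp(2*I*pi/3) + exp(-2*I*pi/3) = 0.)
Dividing by |G| = 8 gives 0/8 = 0, matching the row-orthogonality relation <chi_4, chi_3> = [chi_4 = chi_3].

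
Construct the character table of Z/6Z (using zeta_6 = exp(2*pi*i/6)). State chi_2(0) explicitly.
Character table of Z/6Z (irreps indexed chi_0,...,chi_5 with chi_k(m) = zeta_6^(k*m), zeta_6 = exp(2*pi*i/6)):
  irrep \ class  {0} (size 1)  {1} (size 1)    {2} (size 1)    {3} (size 1)  {4} (size 1)    {5} (size 1)  
  chi_0          1             1               1               1             1               1             
  chi_1          1             exp(I*pi/3)     exp(2*I*pi/3)   -1            exp(-2*I*pi/3)  exp(-I*pi/3)  
  chi_2          1             exp(2*I*pi/3)   exp(-2*I*pi/3)  1             exp(2*I*pi/3)   exp(-2*I*pi/3)
  chi_3          1             -1              1               -1            1               -1            
  chi_4          1             exp(-2*I*pi/3)  exp(2*I*pi/3)   1             exp(-2*I*pi/3)  exp(2*I*pi/3) 
  chi_5          1             exp(-I*pi/3)    exp(-2*I*pi/3)  -1            exp(2*I*pi/3)   exp(I*pi/3)   

Spot check: chi_2(0) = zeta_6^(2*0) = zeta_6^0 = 1.

Z/6Z is abelian, so all 6 irreducible complex representations are 1-dimensional. They are given by chi_k(m) = zeta_6^(k*m) for k = 0,...,5. Row orthogonality: sum_m chi_k(m) conj(chi_l(m)) = 6 * [k = l].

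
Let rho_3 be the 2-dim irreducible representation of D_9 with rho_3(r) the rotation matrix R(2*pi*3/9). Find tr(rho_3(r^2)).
chi_{rho_3}(r^2) = 2*cos(2*pi*3*2/9) = -1

Argument: rho_3(r^2) is rotation by angle 2*pi*3*2/9, whose trace is 2*cos(2*pi*3*2/9) = -1.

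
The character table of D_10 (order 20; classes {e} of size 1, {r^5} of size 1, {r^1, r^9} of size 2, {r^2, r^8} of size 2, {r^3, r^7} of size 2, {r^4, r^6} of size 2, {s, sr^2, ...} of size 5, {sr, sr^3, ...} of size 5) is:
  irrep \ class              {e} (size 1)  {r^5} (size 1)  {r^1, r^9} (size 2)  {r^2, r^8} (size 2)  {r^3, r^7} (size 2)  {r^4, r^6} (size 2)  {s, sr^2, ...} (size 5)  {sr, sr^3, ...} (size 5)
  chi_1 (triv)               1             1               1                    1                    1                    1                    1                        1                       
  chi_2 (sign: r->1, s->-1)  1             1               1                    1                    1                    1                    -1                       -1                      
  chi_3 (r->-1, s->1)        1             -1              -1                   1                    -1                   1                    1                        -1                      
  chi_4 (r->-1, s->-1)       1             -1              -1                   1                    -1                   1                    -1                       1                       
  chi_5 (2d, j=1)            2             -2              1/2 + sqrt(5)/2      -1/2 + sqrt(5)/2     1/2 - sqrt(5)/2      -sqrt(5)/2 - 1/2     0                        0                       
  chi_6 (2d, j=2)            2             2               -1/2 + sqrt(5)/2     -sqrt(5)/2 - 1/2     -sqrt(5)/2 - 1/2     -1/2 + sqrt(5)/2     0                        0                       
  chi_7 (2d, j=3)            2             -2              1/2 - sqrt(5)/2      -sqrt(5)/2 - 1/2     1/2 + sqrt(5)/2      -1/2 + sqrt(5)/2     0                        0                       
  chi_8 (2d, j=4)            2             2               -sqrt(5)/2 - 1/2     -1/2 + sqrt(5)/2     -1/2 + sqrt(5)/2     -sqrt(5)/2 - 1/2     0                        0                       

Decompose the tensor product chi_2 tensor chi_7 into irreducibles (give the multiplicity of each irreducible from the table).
chi_2 tensor chi_7 = chi_7 (all other irreducibles have multiplicity 0).

Argument: The character of a tensor product is the pointwise product (chi_2 * chi_7)(C) = chi_2(C) * chi_7(C):
  {e}: (1)*(2), {r^5}: (1)*(-2), {r^1, r^9}: (1)*(1/2 - sqrt(5)/2), {r^2, r^8}: (1)*(-sqrt(5)/2 - 1/2), {r^3, r^7}: (1)*(1/2 + sqrt(5)/2), {r^4, r^6}: (1)*(-1/2 + sqrt(5)/2), {s, sr^2, ...}: (-1)*(0), {sr, sr^3, ...}: (-1)*(0)
so (chi_2 * chi_7) takes values
  {e} -> 2, {r^5} -> -2, {r^1, r^9} -> 1/2 - sqrt(5)/2, {r^2, r^8} -> -sqrt(5)/2 - 1/2, {r^3, r^7} -> 1/2 + sqrt(5)/2, {r^4, r^6} -> -1/2 + sqrt(5)/2, {s, sr^2, ...} -> 0, {sr, sr^3, ...} -> 0.
Now take the inner product of this character with each irreducible chi from the table, <chi_2*chi_7, chi> = (1/20) sum_C |C| (chi_2*chi_7)(C) conj(chi(C)):
  <chi_2*chi_7, chi_1> = (1/20)[1*(2)*conj(1) + 1*(-2)*conj(1) + 2*(1/2 - sqrt(5)/2)*conj(1) + 2*(-sqrt(5)/2 - 1/2)*conj(1) + 2*(1/2 + sqrt(5)/2)*conj(1) + 2*(-1/2 + sqrt(5)/2)*conj(1) + 5*(0)*conj(1) + 5*(0)*conj(1)]
      = (1/20)[(2) + (-2) + (1 - sqrt(5)) + (-sqrt(5) - 1) + (1 + sqrt(5)) + (-1 + sqrt(5)) + (0) + (0)] = 0/20 = 0
  <chi_2*chi_7, chi_2> = (1/20)[1*(2)*conj(1) + 1*(-2)*conj(1) + 2*(1/2 - sqrt(5)/2)*conj(1) + 2*(-sqrt(5)/2 - 1/2)*conj(1) + 2*(1/2 + sqrt(5)/2)*conj(1) + 2*(-1/2 + sqrt(5)/2)*conj(1) + 5*(0)*conj(-1) + 5*(0)*conj(-1)]
      = (1/20)[(2) + (-2) + (1 - sqrt(5)) + (-sqrt(5) - 1) + (1 + sqrt(5)) + (-1 + sqrt(5)) + (0) + (0)] = 0/20 = 0
  <chi_2*chi_7, chi_3> = (1/20)[1*(2)*conj(1) + 1*(-2)*conj(-1) + 2*(1/2 - sqrt(5)/2)*conj(-1) + 2*(-sqrt(5)/2 - 1/2)*conj(1) + 2*(1/2 + sqrt(5)/2)*conj(-1) + 2*(-1/2 + sqrt(5)/2)*conj(1) + 5*(0)*conj(1) + 5*(0)*conj(-1)]
      = (1/20)[(2) + (2) + (-1 + sqrt(5)) + (-sqrt(5) - 1) + (-sqrt(5) - 1) + (-1 + sqrt(5)) + (0) + (0)] = 0/20 = 0
  <chi_2*chi_7, chi_4> = (1/20)[1*(2)*conj(1) + 1*(-2)*conj(-1) + 2*(1/2 - sqrt(5)/2)*conj(-1) + 2*(-sqrt(5)/2 - 1/2)*conj(1) + 2*(1/2 + sqrt(5)/2)*conj(-1) + 2*(-1/2 + sqrt(5)/2)*conj(1) + 5*(0)*conj(-1) + 5*(0)*conj(1)]
      = (1/20)[(2) + (2) + (-1 + sqrt(5)) + (-sqrt(5) - 1) + (-sqrt(5) - 1) + (-1 + sqrt(5)) + (0) + (0)] = 0/20 = 0
  <chi_2*chi_7, chi_5> = (1/20)[1*(2)*conj(2) + 1*(-2)*conj(-2) + 2*(1/2 - sqrt(5)/2)*conj(1/2 + sqrt(5)/2) + 2*(-sqrt(5)/2 - 1/2)*conj(-1/2 + sqrt(5)/2) + 2*(1/2 + sqrt(5)/2)*conj(1/2 - sqrt(5)/2) + 2*(-1/2 + sqrt(5)/2)*conj(-sqrt(5)/2 - 1/2) + 5*(0)*conj(0) + 5*(0)*conj(0)]
      = (1/20)[(4) + (4) + (-2) + (-2) + (-2) + (-2) + (0) + (0)] = 0/20 = 0
  <chi_2*chi_7, chi_6> = (1/20)[1*(2)*conj(2) + 1*(-2)*conj(2) + 2*(1/2 - sqrt(5)/2)*conj(-1/2 + sqrt(5)/2) + 2*(-sqrt(5)/2 - 1/2)*conj(-sqrt(5)/2 - 1/2) + 2*(1/2 + sqrt(5)/2)*conj(-sqrt(5)/2 - 1/2) + 2*(-1/2 + sqrt(5)/2)*conj(-1/2 + sqrt(5)/2) + 5*(0)*conj(0) + 5*(0)*conj(0)]
      = (1/20)[(4) + (-4) + (-3 + sqrt(5)) + (sqrt(5) + 3) + (-3 - sqrt(5)) + (3 - sqrt(5)) + (0) + (0)] = 0/20 = 0
  <chi_2*chi_7, chi_7> = (1/20)[1*(2)*conj(2) + 1*(-2)*conj(-2) + 2*(1/2 - sqrt(5)/2)*conj(1/2 - sqrt(5)/2) + 2*(-sqrt(5)/2 - 1/2)*conj(-sqrt(5)/2 - 1/2) + 2*(1/2 + sqrt(5)/2)*conj(1/2 + sqrt(5)/2) + 2*(-1/2 + sqrt(5)/2)*conj(-1/2 + sqrt(5)/2) + 5*(0)*conj(0) + 5*(0)*conj(0)]
      = (1/20)[(4) + (4) + (3 - sqrt(5)) + (sqrt(5) + 3) + (sqrt(5) + 3) + (3 - sqrt(5)) + (0) + (0)] = 20/20 = 1
  <chi_2*chi_7, chi_8> = (1/20)[1*(2)*conj(2) + 1*(-2)*conj(2) + 2*(1/2 - sqrt(5)/2)*conj(-sqrt(5)/2 - 1/2) + 2*(-sqrt(5)/2 - 1/2)*conj(-1/2 + sqrt(5)/2) + 2*(1/2 + sqrt(5)/2)*conj(-1/2 + sqrt(5)/2) + 2*(-1/2 + sqrt(5)/2)*conj(-sqrt(5)/2 - 1/2) + 5*(0)*conj(0) + 5*(0)*conj(0)]
      = (1/20)[(4) + (-4) + (2) + (-2) + (2) + (-2) + (0) + (0)] = 0/20 = 0
Hence the multiplicities are chi_7: 1. Dimension check: dim(chi_2)*dim(chi_7) = 1*2 = 2 and sum (mult * dim) = 1*2 = 2.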